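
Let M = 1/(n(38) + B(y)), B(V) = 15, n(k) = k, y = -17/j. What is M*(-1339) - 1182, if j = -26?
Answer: -63985/53 ≈ -1207.3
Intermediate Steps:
y = 17/26 (y = -17/(-26) = -17*(-1/26) = 17/26 ≈ 0.65385)
M = 1/53 (M = 1/(38 + 15) = 1/53 ≈ 0.018868)
M*(-1339) - 1182 = (1/53)*(-1339) - 1182 = -1339/53 - 1182 = -63985/53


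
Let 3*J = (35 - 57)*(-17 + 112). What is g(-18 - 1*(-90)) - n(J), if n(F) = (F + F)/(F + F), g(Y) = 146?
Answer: 145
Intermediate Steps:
J = -2090/3 (J = ((35 - 57)*(-17 + 112))/3 = (-22*95)/3 = (1/3)*(-2090) = -2090/3 ≈ -696.67)
n(F) = 1 (n(F) = (2*F)/((2*F)) = (2*F)*(1/(2*F)) = 1)
g(-18 - 1*(-90)) - n(J) = 146 - 1*1 = 146 - 1 = 145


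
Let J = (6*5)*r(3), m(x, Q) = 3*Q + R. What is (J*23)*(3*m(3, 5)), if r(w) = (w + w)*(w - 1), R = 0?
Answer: 372600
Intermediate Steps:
m(x, Q) = 3*Q (m(x, Q) = 3*Q + 0 = 3*Q)
r(w) = 2*w*(-1 + w) (r(w) = (2*w)*(-1 + w) = 2*w*(-1 + w))
J = 360 (J = (6*5)*(2*3*(-1 + 3)) = 30*(2*3*2) = 30*12 = 360)
(J*23)*(3*m(3, 5)) = (360*23)*(3*(3*5)) = 8280*(3*15) = 8280*45 = 372600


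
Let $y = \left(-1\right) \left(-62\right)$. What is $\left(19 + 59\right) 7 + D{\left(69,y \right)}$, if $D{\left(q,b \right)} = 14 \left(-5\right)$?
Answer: $476$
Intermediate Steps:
$y = 62$
$D{\left(q,b \right)} = -70$
$\left(19 + 59\right) 7 + D{\left(69,y \right)} = \left(19 + 59\right) 7 - 70 = 78 \cdot 7 - 70 = 546 - 70 = 476$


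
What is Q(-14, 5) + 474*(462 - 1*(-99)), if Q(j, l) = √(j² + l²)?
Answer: 265914 + √221 ≈ 2.6593e+5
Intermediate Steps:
Q(-14, 5) + 474*(462 - 1*(-99)) = √((-14)² + 5²) + 474*(462 - 1*(-99)) = √(196 + 25) + 474*(462 + 99) = √221 + 474*561 = √221 + 265914 = 265914 + √221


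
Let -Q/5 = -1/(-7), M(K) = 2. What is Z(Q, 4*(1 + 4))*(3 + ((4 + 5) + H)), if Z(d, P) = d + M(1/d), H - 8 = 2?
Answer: 198/7 ≈ 28.286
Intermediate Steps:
H = 10 (H = 8 + 2 = 10)
Q = -5/7 (Q = -(-5)/(-7) = -(-5)*(-1)/7 = -5*⅐ = -5/7 ≈ -0.71429)
Z(d, P) = 2 + d (Z(d, P) = d + 2 = 2 + d)
Z(Q, 4*(1 + 4))*(3 + ((4 + 5) + H)) = (2 - 5/7)*(3 + ((4 + 5) + 10)) = 9*(3 + (9 + 10))/7 = 9*(3 + 19)/7 = (9/7)*22 = 198/7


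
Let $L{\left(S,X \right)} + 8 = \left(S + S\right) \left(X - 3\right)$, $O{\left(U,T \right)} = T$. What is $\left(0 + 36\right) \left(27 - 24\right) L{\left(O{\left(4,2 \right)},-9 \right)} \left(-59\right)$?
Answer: $356832$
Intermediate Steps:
$L{\left(S,X \right)} = -8 + 2 S \left(-3 + X\right)$ ($L{\left(S,X \right)} = -8 + \left(S + S\right) \left(X - 3\right) = -8 + 2 S \left(-3 + X\right)$)
$\left(0 + 36\right) \left(27 - 24\right) L{\left(O{\left(4,2 \right)},-9 \right)} \left(-59\right) = \left(0 + 36\right) \left(27 - 24\right) \left(-8 - 12 + 2 \cdot 2 \left(-9\right)\right) \left(-59\right) = 36 \cdot 3 \left(-8 - 12 - 36\right) \left(-59\right) = 108 \left(-56\right) \left(-59\right) = \left(-6048\right) \left(-59\right) = 356832$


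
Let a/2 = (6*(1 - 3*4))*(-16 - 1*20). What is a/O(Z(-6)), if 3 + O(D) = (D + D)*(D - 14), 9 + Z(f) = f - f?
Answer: 1584/137 ≈ 11.562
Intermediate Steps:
Z(f) = -9 (Z(f) = -9 + (f - f) = -9 + 0 = -9)
O(D) = -3 + 2*D*(-14 + D) (O(D) = -3 + (D + D)*(D - 14) = -3 + (2*D)*(-14 + D) = -3 + 2*D*(-14 + D))
a = 4752 (a = 2*((6*(1 - 3*4))*(-16 - 1*20)) = 2*((6*(1 - 12))*(-16 - 20)) = 2*((6*(-11))*(-36)) = 2*(-66*(-36)) = 2*2376 = 4752)
a/O(Z(-6)) = 4752/(-3 - 28*(-9) + 2*(-9)**2) = 4752/(-3 + 252 + 2*81) = 4752/(-3 + 252 + 162) = 4752/411 = 4752*(1/411) = 1584/137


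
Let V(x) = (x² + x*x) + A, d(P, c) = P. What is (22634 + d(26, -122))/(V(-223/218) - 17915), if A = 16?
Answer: -538446920/425266309 ≈ -1.2661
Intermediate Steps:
V(x) = 16 + 2*x² (V(x) = (x² + x*x) + 16 = (x² + x²) + 16 = 2*x² + 16 = 16 + 2*x²)
(22634 + d(26, -122))/(V(-223/218) - 17915) = (22634 + 26)/((16 + 2*(-223/218)²) - 17915) = 22660/((16 + 2*(-223*1/218)²) - 17915) = 22660/((16 + 2*(-223/218)²) - 17915) = 22660/((16 + 2*(49729/47524)) - 17915) = 22660/((16 + 49729/23762) - 17915) = 22660/(429921/23762 - 17915) = 22660/(-425266309/23762) = 22660*(-23762/425266309) = -538446920/425266309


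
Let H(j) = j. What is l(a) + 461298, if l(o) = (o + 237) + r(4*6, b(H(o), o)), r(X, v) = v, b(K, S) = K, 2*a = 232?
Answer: 461767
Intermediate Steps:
a = 116 (a = (1/2)*232 = 116)
l(o) = 237 + 2*o (l(o) = (o + 237) + o = (237 + o) + o = 237 + 2*o)
l(a) + 461298 = (237 + 2*116) + 461298 = (237 + 232) + 461298 = 469 + 461298 = 461767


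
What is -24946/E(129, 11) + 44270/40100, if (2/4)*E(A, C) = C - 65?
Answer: 12563947/54135 ≈ 232.09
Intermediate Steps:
E(A, C) = -130 + 2*C (E(A, C) = 2*(C - 65) = 2*(-65 + C) = -130 + 2*C)
-24946/E(129, 11) + 44270/40100 = -24946/(-130 + 2*11) + 44270/40100 = -24946/(-130 + 22) + 44270*(1/40100) = -24946/(-108) + 4427/4010 = -24946*(-1/108) + 4427/4010 = 12473/54 + 4427/4010 = 12563947/54135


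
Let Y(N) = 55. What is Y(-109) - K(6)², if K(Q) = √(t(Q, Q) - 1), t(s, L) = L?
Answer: 50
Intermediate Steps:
K(Q) = √(-1 + Q) (K(Q) = √(Q - 1) = √(-1 + Q))
Y(-109) - K(6)² = 55 - (√(-1 + 6))² = 55 - (√5)² = 55 - 1*5 = 55 - 5 = 50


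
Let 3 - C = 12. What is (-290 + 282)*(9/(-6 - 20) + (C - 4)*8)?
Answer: 10852/13 ≈ 834.77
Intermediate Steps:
C = -9 (C = 3 - 1*12 = 3 - 12 = -9)
(-290 + 282)*(9/(-6 - 20) + (C - 4)*8) = (-290 + 282)*(9/(-6 - 20) + (-9 - 4)*8) = -8*(9/(-26) - 13*8) = -8*(9*(-1/26) - 104) = -8*(-9/26 - 104) = -8*(-2713/26) = 10852/13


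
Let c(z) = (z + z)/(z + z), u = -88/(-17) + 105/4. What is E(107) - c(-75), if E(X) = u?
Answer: 2069/68 ≈ 30.426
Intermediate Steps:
u = 2137/68 (u = -88*(-1/17) + 105*(¼) = 88/17 + 105/4 = 2137/68 ≈ 31.426)
E(X) = 2137/68
c(z) = 1 (c(z) = (2*z)/((2*z)) = (2*z)*(1/(2*z)) = 1)
E(107) - c(-75) = 2137/68 - 1*1 = 2137/68 - 1 = 2069/68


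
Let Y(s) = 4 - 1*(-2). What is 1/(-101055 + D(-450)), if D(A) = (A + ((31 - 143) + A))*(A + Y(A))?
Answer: 1/348273 ≈ 2.8713e-6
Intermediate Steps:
Y(s) = 6 (Y(s) = 4 + 2 = 6)
D(A) = (-112 + 2*A)*(6 + A) (D(A) = (A + ((31 - 143) + A))*(A + 6) = (A + (-112 + A))*(6 + A) = (-112 + 2*A)*(6 + A))
1/(-101055 + D(-450)) = 1/(-101055 + (-672 - 100*(-450) + 2*(-450)²)) = 1/(-101055 + (-672 + 45000 + 2*202500)) = 1/(-101055 + (-672 + 45000 + 405000)) = 1/(-101055 + 449328) = 1/348273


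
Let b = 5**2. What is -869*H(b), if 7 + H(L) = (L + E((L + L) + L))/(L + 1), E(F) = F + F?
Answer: 6083/26 ≈ 233.96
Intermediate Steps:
E(F) = 2*F
b = 25
H(L) = -7 + 7*L/(1 + L) (H(L) = -7 + (L + 2*((L + L) + L))/(L + 1) = -7 + (L + 2*(2*L + L))/(1 + L) = -7 + (L + 2*(3*L))/(1 + L) = -7 + (L + 6*L)/(1 + L) = -7 + (7*L)/(1 + L) = -7 + 7*L/(1 + L))
-869*H(b) = -(-6083)/(1 + 25) = -(-6083)/26 = -869*(-7/26) = 6083/26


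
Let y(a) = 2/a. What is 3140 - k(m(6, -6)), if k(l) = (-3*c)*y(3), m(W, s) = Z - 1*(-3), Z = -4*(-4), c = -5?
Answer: 3130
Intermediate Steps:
Z = 16
m(W, s) = 19 (m(W, s) = 16 - 1*(-3) = 16 + 3 = 19)
k(l) = 10 (k(l) = (-3*(-5))*(2/3) = 15*(2*(⅓)) = 15*(⅔) = 10)
3140 - k(m(6, -6)) = 3140 - 1*10 = 3140 - 10 = 3130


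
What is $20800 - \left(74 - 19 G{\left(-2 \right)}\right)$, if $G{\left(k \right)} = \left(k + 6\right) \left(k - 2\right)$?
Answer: $20422$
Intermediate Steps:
$G{\left(k \right)} = \left(-2 + k\right) \left(6 + k\right)$ ($G{\left(k \right)} = \left(6 + k\right) \left(-2 + k\right) = \left(-2 + k\right) \left(6 + k\right)$)
$20800 - \left(74 - 19 G{\left(-2 \right)}\right) = 20800 - \left(74 - 19 \left(-12 + \left(-2\right)^{2} + 4 \left(-2\right)\right)\right) = 20800 - \left(74 - 19 \left(-12 + 4 - 8\right)\right) = 20800 - \left(74 - -304\right) = 20800 - \left(74 + 304\right) = 20800 - 378 = 20422$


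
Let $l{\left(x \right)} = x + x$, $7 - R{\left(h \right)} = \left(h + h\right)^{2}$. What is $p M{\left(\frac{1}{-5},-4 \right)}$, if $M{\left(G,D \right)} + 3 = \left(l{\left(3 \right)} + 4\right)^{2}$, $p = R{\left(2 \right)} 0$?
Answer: $0$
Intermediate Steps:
$R{\left(h \right)} = 7 - 4 h^{2}$ ($R{\left(h \right)} = 7 - \left(h + h\right)^{2} = 7 - \left(2 h\right)^{2} = 7 - 4 h^{2}$)
$l{\left(x \right)} = 2 x$
$p = 0$ ($p = \left(7 - 4 \cdot 2^{2}\right) 0 = \left(7 - 16\right) 0 = \left(-9\right) 0 = 0$)
$M{\left(G,D \right)} = 97$ ($M{\left(G,D \right)} = -3 + \left(2 \cdot 3 + 4\right)^{2} = -3 + \left(6 + 4\right)^{2} = -3 + 10^{2} = -3 + 100 = 97$)
$p M{\left(\frac{1}{-5},-4 \right)} = 0 \cdot 97 = 0$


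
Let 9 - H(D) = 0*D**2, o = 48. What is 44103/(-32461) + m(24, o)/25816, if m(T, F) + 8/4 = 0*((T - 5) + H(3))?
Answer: -569313985/419006588 ≈ -1.3587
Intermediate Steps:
H(D) = 9 (H(D) = 9 - 0*D**2 = 9 - 1*0 = 9 + 0 = 9)
m(T, F) = -2 (m(T, F) = -2 + 0*((T - 5) + 9) = -2 + 0*((-5 + T) + 9) = -2 + 0*(4 + T) = -2 + 0 = -2)
44103/(-32461) + m(24, o)/25816 = 44103/(-32461) - 2/25816 = 44103*(-1/32461) - 2*1/25816 = -44103/32461 - 1/12908 = -569313985/419006588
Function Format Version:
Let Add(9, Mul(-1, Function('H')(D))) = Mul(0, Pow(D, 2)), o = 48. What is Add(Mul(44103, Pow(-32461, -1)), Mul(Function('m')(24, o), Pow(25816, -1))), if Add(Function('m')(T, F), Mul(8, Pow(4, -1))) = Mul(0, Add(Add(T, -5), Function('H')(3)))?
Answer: Rational(-569313985, 419006588) ≈ -1.3587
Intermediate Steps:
Function('H')(D) = 9 (Function('H')(D) = Add(9, Mul(-1, Mul(0, Pow(D, 2)))) = Add(9, Mul(-1, 0)) = Add(9, 0) = 9)
Function('m')(T, F) = -2 (Function('m')(T, F) = Add(-2, Mul(0, Add(Add(T, -5), 9))) = Add(-2, Mul(0, Add(Add(-5, T), 9))) = Add(-2, Mul(0, Add(4, T))) = Add(-2, 0) = -2)
Add(Mul(44103, Pow(-32461, -1)), Mul(Function('m')(24, o), Pow(25816, -1))) = Add(Mul(44103, Pow(-32461, -1)), Mul(-2, Pow(25816, -1))) = Add(Mul(44103, Rational(-1, 32461)), Mul(-2, Rational(1, 25816))) = Add(Rational(-44103, 32461), Rational(-1, 12908)) = Rational(-569313985, 419006588)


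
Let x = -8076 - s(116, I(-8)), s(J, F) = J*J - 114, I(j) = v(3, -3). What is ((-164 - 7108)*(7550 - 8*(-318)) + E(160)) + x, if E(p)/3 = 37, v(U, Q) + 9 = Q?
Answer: -73424875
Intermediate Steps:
v(U, Q) = -9 + Q
I(j) = -12 (I(j) = -9 - 3 = -12)
E(p) = 111 (E(p) = 3*37 = 111)
s(J, F) = -114 + J² (s(J, F) = J² - 114 = -114 + J²)
x = -21418 (x = -8076 - (-114 + 116²) = -8076 - (-114 + 13456) = -8076 - 1*13342 = -8076 - 13342 = -21418)
((-164 - 7108)*(7550 - 8*(-318)) + E(160)) + x = ((-164 - 7108)*(7550 - 8*(-318)) + 111) - 21418 = (-7272*(7550 + 2544) + 111) - 21418 = (-7272*10094 + 111) - 21418 = (-73403568 + 111) - 21418 = -73403457 - 21418 = -73424875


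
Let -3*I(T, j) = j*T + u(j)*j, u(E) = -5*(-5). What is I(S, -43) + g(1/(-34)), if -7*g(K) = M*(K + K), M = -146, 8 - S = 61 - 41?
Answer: 66083/357 ≈ 185.11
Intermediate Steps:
S = -12 (S = 8 - (61 - 41) = 8 - 1*20 = 8 - 20 = -12)
u(E) = 25
I(T, j) = -25*j/3 - T*j/3 (I(T, j) = -(j*T + 25*j)/3 = -(T*j + 25*j)/3 = -(25*j + T*j)/3 = -25*j/3 - T*j/3)
g(K) = 292*K/7 (g(K) = -(-146)*(K + K)/7 = -(-146)*2*K/7 = -(-292)*K/7 = 292*K/7)
I(S, -43) + g(1/(-34)) = -⅓*(-43)*(25 - 12) + (292/7)/(-34) = -⅓*(-43)*13 + (292/7)*(-1/34) = 559/3 - 146/119 = 66083/357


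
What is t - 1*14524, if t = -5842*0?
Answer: -14524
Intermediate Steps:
t = 0
t - 1*14524 = 0 - 1*14524 = 0 - 14524 = -14524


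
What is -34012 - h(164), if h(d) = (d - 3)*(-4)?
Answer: -33368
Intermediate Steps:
h(d) = 12 - 4*d (h(d) = (-3 + d)*(-4) = 12 - 4*d)
-34012 - h(164) = -34012 - (12 - 4*164) = -34012 - (12 - 656) = -34012 - 1*(-644) = -34012 + 644 = -33368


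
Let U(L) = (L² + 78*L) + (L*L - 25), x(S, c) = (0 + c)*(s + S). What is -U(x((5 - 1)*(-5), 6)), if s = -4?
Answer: -30215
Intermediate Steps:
x(S, c) = c*(-4 + S) (x(S, c) = (0 + c)*(-4 + S) = c*(-4 + S))
U(L) = -25 + 2*L² + 78*L (U(L) = (L² + 78*L) + (L² - 25) = (L² + 78*L) + (-25 + L²) = -25 + 2*L² + 78*L)
-U(x((5 - 1)*(-5), 6)) = -(-25 + 2*(6*(-4 + (5 - 1)*(-5)))² + 78*(6*(-4 + (5 - 1)*(-5)))) = -(-25 + 2*(6*(-4 + 4*(-5)))² + 78*(6*(-4 + 4*(-5)))) = -(-25 + 2*(6*(-4 - 20))² + 78*(6*(-4 - 20))) = -(-25 + 2*(6*(-24))² + 78*(6*(-24))) = -(-25 + 2*(-144)² + 78*(-144)) = -(-25 + 2*20736 - 11232) = -(-25 + 41472 - 11232) = -1*30215 = -30215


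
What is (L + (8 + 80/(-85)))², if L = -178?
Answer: 8444836/289 ≈ 29221.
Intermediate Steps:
(L + (8 + 80/(-85)))² = (-178 + (8 + 80/(-85)))² = (-178 + (8 + 80*(-1/85)))² = (-178 + (8 - 16/17))² = (-178 + 120/17)² = (-2906/17)² = 8444836/289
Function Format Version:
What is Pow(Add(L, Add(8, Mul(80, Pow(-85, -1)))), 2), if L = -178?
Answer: Rational(8444836, 289) ≈ 29221.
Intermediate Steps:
Pow(Add(L, Add(8, Mul(80, Pow(-85, -1)))), 2) = Pow(Add(-178, Add(8, Mul(80, Pow(-85, -1)))), 2) = Pow(Add(-178, Add(8, Mul(80, Rational(-1, 85)))), 2) = Pow(Add(-178, Add(8, Rational(-16, 17))), 2) = Pow(Add(-178, Rational(120, 17)), 2) = Pow(Rational(-2906, 17), 2) = Rational(8444836, 289)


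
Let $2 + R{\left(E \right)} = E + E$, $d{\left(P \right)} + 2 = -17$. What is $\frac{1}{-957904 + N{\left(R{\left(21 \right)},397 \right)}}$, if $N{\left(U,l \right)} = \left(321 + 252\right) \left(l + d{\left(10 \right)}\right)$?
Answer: $- \frac{1}{741310} \approx -1.349 \cdot 10^{-6}$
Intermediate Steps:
$d{\left(P \right)} = -19$ ($d{\left(P \right)} = -2 - 17 = -19$)
$R{\left(E \right)} = -2 + 2 E$ ($R{\left(E \right)} = -2 + \left(E + E\right) = -2 + 2 E$)
$N{\left(U,l \right)} = -10887 + 573 l$ ($N{\left(U,l \right)} = \left(321 + 252\right) \left(l - 19\right) = 573 \left(-19 + l\right) = -10887 + 573 l$)
$\frac{1}{-957904 + N{\left(R{\left(21 \right)},397 \right)}} = \frac{1}{-957904 + \left(-10887 + 573 \cdot 397\right)} = \frac{1}{-957904 + \left(-10887 + 227481\right)} = \frac{1}{-957904 + 216594} = \frac{1}{-741310} = - \frac{1}{741310}$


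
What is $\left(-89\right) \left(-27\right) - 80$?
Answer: $2323$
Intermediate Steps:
$\left(-89\right) \left(-27\right) - 80 = 2403 - 80 = 2323$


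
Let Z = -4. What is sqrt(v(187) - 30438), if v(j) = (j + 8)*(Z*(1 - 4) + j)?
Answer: sqrt(8367) ≈ 91.471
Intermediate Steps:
v(j) = (8 + j)*(12 + j) (v(j) = (j + 8)*(-4*(1 - 4) + j) = (8 + j)*(-4*(-3) + j) = (8 + j)*(12 + j))
sqrt(v(187) - 30438) = sqrt((96 + 187**2 + 20*187) - 30438) = sqrt((96 + 34969 + 3740) - 30438) = sqrt(38805 - 30438) = sqrt(8367)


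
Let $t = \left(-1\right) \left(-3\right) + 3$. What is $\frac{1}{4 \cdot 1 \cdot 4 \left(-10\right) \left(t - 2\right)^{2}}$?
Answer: $- \frac{1}{2560} \approx -0.00039063$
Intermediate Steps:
$t = 6$ ($t = 3 + 3 = 6$)
$\frac{1}{4 \cdot 1 \cdot 4 \left(-10\right) \left(t - 2\right)^{2}} = \frac{1}{4 \cdot 1 \cdot 4 \left(-10\right) \left(6 - 2\right)^{2}} = \frac{1}{4 \cdot 4 \left(-10\right) 4^{2}} = \frac{1}{16 \left(-10\right) 16} = \frac{1}{\left(-160\right) 16} = \frac{1}{-2560} = - \frac{1}{2560}$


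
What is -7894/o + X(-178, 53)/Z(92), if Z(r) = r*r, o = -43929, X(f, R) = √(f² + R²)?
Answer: 7894/43929 + √34493/8464 ≈ 0.20164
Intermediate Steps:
X(f, R) = √(R² + f²)
Z(r) = r²
-7894/o + X(-178, 53)/Z(92) = -7894/(-43929) + √(53² + (-178)²)/(92²) = -7894*(-1/43929) + √(2809 + 31684)/8464 = 7894/43929 + √34493*(1/8464) = 7894/43929 + √34493/8464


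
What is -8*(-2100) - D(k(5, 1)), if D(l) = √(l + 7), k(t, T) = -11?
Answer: 16800 - 2*I ≈ 16800.0 - 2.0*I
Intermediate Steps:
D(l) = √(7 + l)
-8*(-2100) - D(k(5, 1)) = -8*(-2100) - √(7 - 11) = 16800 - √(-4) = 16800 - 2*I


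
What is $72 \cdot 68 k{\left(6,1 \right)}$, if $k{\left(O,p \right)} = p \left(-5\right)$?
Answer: $-24480$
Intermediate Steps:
$k{\left(O,p \right)} = - 5 p$
$72 \cdot 68 k{\left(6,1 \right)} = 72 \cdot 68 \left(\left(-5\right) 1\right) = 4896 \left(-5\right) = -24480$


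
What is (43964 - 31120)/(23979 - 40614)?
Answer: -12844/16635 ≈ -0.77211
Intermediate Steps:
(43964 - 31120)/(23979 - 40614) = 12844/(-16635) = 12844*(-1/16635) = -12844/16635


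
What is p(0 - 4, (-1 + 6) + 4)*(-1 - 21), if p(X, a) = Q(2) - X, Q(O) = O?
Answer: -132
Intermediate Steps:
p(X, a) = 2 - X
p(0 - 4, (-1 + 6) + 4)*(-1 - 21) = (2 - (0 - 4))*(-1 - 21) = (2 - 1*(-4))*(-22) = (2 + 4)*(-22) = 6*(-22) = -132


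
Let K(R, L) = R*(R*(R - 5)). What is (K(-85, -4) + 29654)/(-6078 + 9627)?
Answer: -620596/3549 ≈ -174.86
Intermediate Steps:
K(R, L) = R²*(-5 + R) (K(R, L) = R*(R*(-5 + R)) = R²*(-5 + R))
(K(-85, -4) + 29654)/(-6078 + 9627) = ((-85)²*(-5 - 85) + 29654)/(-6078 + 9627) = (7225*(-90) + 29654)/3549 = (-650250 + 29654)*(1/3549) = -620596*1/3549 = -620596/3549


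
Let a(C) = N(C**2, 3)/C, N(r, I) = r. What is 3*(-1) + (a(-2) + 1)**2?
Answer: -2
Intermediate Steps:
a(C) = C (a(C) = C**2/C = C)
3*(-1) + (a(-2) + 1)**2 = 3*(-1) + (-2 + 1)**2 = -3 + (-1)**2 = -3 + 1 = -2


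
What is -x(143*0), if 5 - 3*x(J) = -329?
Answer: -334/3 ≈ -111.33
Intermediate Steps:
x(J) = 334/3 (x(J) = 5/3 - 1/3*(-329) = 5/3 + 329/3 = 334/3)
-x(143*0) = -1*334/3 = -334/3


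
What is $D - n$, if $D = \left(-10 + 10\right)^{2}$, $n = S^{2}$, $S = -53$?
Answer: $-2809$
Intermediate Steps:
$n = 2809$ ($n = \left(-53\right)^{2} = 2809$)
$D = 0$ ($D = 0^{2} = 0$)
$D - n = 0 - 2809 = -2809$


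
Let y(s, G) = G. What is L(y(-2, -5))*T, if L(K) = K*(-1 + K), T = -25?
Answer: -750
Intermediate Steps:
L(y(-2, -5))*T = -5*(-1 - 5)*(-25) = -5*(-6)*(-25) = 30*(-25) = -750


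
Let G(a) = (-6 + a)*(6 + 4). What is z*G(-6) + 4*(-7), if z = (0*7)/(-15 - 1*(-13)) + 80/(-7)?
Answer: 9404/7 ≈ 1343.4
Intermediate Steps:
G(a) = -60 + 10*a (G(a) = (-6 + a)*10 = -60 + 10*a)
z = -80/7 (z = 0/(-15 + 13) + 80*(-⅐) = 0/(-2) - 80/7 = 0*(-½) - 80/7 = 0 - 80/7 = -80/7 ≈ -11.429)
z*G(-6) + 4*(-7) = -80*(-60 + 10*(-6))/7 + 4*(-7) = -80*(-60 - 60)/7 - 28 = -80/7*(-120) - 28 = 9600/7 - 28 = 9404/7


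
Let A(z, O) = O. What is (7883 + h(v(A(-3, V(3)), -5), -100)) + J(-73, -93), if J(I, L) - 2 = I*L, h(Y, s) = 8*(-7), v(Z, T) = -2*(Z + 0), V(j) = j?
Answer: 14618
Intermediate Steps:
v(Z, T) = -2*Z
h(Y, s) = -56
J(I, L) = 2 + I*L
(7883 + h(v(A(-3, V(3)), -5), -100)) + J(-73, -93) = (7883 - 56) + (2 - 73*(-93)) = 7827 + (2 + 6789) = 7827 + 6791 = 14618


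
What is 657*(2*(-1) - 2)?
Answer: -2628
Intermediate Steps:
657*(2*(-1) - 2) = 657*(-2 - 2) = 657*(-4) = -2628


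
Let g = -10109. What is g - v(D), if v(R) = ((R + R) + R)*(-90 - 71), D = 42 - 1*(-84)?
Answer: 50749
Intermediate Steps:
D = 126 (D = 42 + 84 = 126)
v(R) = -483*R (v(R) = (2*R + R)*(-161) = (3*R)*(-161) = -483*R)
g - v(D) = -10109 - (-483)*126 = -10109 - 1*(-60858) = -10109 + 60858 = 50749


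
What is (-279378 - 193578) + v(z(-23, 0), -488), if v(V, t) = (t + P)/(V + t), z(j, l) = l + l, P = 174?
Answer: -115401107/244 ≈ -4.7296e+5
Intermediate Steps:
z(j, l) = 2*l
v(V, t) = (174 + t)/(V + t) (v(V, t) = (t + 174)/(V + t) = (174 + t)/(V + t))
(-279378 - 193578) + v(z(-23, 0), -488) = (-279378 - 193578) + (174 - 488)/(2*0 - 488) = -472956 - 314/(0 - 488) = -472956 - 314/(-488) = -472956 - 1/488*(-314) = -472956 + 157/244 = -115401107/244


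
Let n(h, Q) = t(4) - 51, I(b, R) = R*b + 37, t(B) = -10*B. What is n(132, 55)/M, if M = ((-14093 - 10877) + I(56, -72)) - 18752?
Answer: 91/47717 ≈ 0.0019071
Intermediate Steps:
I(b, R) = 37 + R*b
n(h, Q) = -91 (n(h, Q) = -10*4 - 51 = -40 - 51 = -91)
M = -47717 (M = ((-14093 - 10877) + (37 - 72*56)) - 18752 = (-24970 + (37 - 4032)) - 18752 = (-24970 - 3995) - 18752 = -28965 - 18752 = -47717)
n(132, 55)/M = -91/(-47717) = -91*(-1/47717) = 91/47717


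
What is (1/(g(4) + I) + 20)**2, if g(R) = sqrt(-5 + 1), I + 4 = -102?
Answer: (112347 - I)**2/31584400 ≈ 399.62 - 0.0071141*I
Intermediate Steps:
I = -106 (I = -4 - 102 = -106)
g(R) = 2*I (g(R) = sqrt(-4) = 2*I)
(1/(g(4) + I) + 20)**2 = (1/(2*I - 106) + 20)**2 = (1/(-106 + 2*I) + 20)**2 = ((-106 - 2*I)/11240 + 20)**2 = (20 + (-106 - 2*I)/11240)**2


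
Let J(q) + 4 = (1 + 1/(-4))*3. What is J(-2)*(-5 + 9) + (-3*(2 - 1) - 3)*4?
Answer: -31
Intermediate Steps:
J(q) = -7/4 (J(q) = -4 + (1 + 1/(-4))*3 = -4 + (1 - ¼)*3 = -4 + (¾)*3 = -4 + 9/4 = -7/4)
J(-2)*(-5 + 9) + (-3*(2 - 1) - 3)*4 = -7*(-5 + 9)/4 + (-3*(2 - 1) - 3)*4 = -7/4*4 + (-3*1 - 3)*4 = -7 + (-3 - 3)*4 = -7 - 6*4 = -7 - 24 = -31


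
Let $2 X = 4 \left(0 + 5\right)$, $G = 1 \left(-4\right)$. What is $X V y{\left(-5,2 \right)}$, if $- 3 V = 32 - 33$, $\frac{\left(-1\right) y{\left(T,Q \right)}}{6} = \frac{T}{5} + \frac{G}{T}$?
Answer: $4$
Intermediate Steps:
$G = -4$
$y{\left(T,Q \right)} = \frac{24}{T} - \frac{6 T}{5}$ ($y{\left(T,Q \right)} = - 6 \left(\frac{T}{5} - \frac{4}{T}\right) = - 6 \left(- \frac{4}{T} + \frac{T}{5}\right) = \frac{24}{T} - \frac{6 T}{5}$)
$X = 10$ ($X = \frac{4 \left(0 + 5\right)}{2} = \frac{4 \cdot 5}{2} = \frac{1}{2} \cdot 20 = 10$)
$V = \frac{1}{3}$ ($V = - \frac{32 - 33}{3} = \left(- \frac{1}{3}\right) \left(-1\right) = \frac{1}{3} \approx 0.33333$)
$X V y{\left(-5,2 \right)} = 10 \cdot \frac{1}{3} \left(\frac{24}{-5} - -6\right) = \frac{10 \left(24 \left(- \frac{1}{5}\right) + 6\right)}{3} = \frac{10 \left(- \frac{24}{5} + 6\right)}{3} = \frac{10}{3} \cdot \frac{6}{5} = 4$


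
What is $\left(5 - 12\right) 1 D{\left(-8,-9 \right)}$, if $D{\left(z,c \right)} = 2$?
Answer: $-14$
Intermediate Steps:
$\left(5 - 12\right) 1 D{\left(-8,-9 \right)} = \left(5 - 12\right) 1 \cdot 2 = \left(-7\right) 1 \cdot 2 = \left(-7\right) 2 = -14$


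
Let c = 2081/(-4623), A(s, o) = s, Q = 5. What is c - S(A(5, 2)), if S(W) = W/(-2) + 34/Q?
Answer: -219599/46230 ≈ -4.7501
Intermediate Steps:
c = -2081/4623 (c = 2081*(-1/4623) = -2081/4623 ≈ -0.45014)
S(W) = 34/5 - W/2 (S(W) = W/(-2) + 34/5 = W*(-½) + 34*(⅕) = -W/2 + 34/5 = 34/5 - W/2)
c - S(A(5, 2)) = -2081/4623 - (34/5 - ½*5) = -2081/4623 - (34/5 - 5/2) = -2081/4623 - 1*43/10 = -2081/4623 - 43/10 = -219599/46230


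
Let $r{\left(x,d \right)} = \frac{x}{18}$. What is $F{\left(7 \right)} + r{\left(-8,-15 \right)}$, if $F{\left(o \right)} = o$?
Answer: $\frac{59}{9} \approx 6.5556$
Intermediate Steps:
$r{\left(x,d \right)} = \frac{x}{18}$ ($r{\left(x,d \right)} = x \frac{1}{18} = \frac{x}{18}$)
$F{\left(7 \right)} + r{\left(-8,-15 \right)} = 7 + \frac{1}{18} \left(-8\right) = 7 - \frac{4}{9} = \frac{59}{9}$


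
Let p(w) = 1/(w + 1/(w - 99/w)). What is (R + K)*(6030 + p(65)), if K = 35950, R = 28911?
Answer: 104917971573136/268255 ≈ 3.9111e+8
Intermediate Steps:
(R + K)*(6030 + p(65)) = (28911 + 35950)*(6030 + (-99 + 65²)/(65*(-98 + 65²))) = 64861*(6030 + (-99 + 4225)/(65*(-98 + 4225))) = 64861*(6030 + (1/65)*4126/4127) = 64861*(6030 + (1/65)*(1/4127)*4126) = 64861*(6030 + 4126/268255) = 64861*(1617581776/268255) = 104917971573136/268255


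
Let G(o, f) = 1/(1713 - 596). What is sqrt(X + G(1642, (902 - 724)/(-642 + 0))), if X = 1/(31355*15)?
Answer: sqrt(9906939232482)/105070605 ≈ 0.029956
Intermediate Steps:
G(o, f) = 1/1117
X = 1/470325 ≈ 2.1262e-6
sqrt(X + G(1642, (902 - 724)/(-642 + 0))) = sqrt(1/470325 + 1/1117) = sqrt(471442/525353025) = sqrt(9906939232482)/105070605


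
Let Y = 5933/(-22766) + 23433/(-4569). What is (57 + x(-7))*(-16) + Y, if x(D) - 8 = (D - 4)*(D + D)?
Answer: -121679714657/34672618 ≈ -3509.4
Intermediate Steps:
x(D) = 8 + 2*D*(-4 + D) (x(D) = 8 + (D - 4)*(D + D) = 8 + (-4 + D)*(2*D) = 8 + 2*D*(-4 + D))
Y = -186861185/34672618 (Y = 5933*(-1/22766) + 23433*(-1/4569) = -5933/22766 - 7811/1523 = -186861185/34672618 ≈ -5.3893)
(57 + x(-7))*(-16) + Y = (57 + (8 - 8*(-7) + 2*(-7)²))*(-16) - 186861185/34672618 = (57 + (8 + 56 + 2*49))*(-16) - 186861185/34672618 = (57 + (8 + 56 + 98))*(-16) - 186861185/34672618 = (57 + 162)*(-16) - 186861185/34672618 = 219*(-16) - 186861185/34672618 = -3504 - 186861185/34672618 = -121679714657/34672618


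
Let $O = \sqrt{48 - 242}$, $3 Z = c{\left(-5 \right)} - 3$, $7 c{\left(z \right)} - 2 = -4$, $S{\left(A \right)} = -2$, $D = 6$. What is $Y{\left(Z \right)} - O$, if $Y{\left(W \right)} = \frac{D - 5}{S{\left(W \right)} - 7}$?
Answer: $- \frac{1}{9} - i \sqrt{194} \approx -0.11111 - 13.928 i$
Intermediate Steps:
$c{\left(z \right)} = - \frac{2}{7}$ ($c{\left(z \right)} = \frac{2}{7} + \frac{1}{7} \left(-4\right) = \frac{2}{7} - \frac{4}{7} = - \frac{2}{7}$)
$Z = - \frac{23}{21}$ ($Z = \frac{- \frac{2}{7} - 3}{3} = \frac{1}{3} \left(- \frac{23}{7}\right) = - \frac{23}{21} \approx -1.0952$)
$Y{\left(W \right)} = - \frac{1}{9}$ ($Y{\left(W \right)} = \frac{6 - 5}{-2 - 7} = 1 \frac{1}{-9} = 1 \left(- \frac{1}{9}\right) = - \frac{1}{9}$)
$O = i \sqrt{194}$ ($O = \sqrt{-194} = i \sqrt{194} \approx 13.928 i$)
$Y{\left(Z \right)} - O = - \frac{1}{9} - i \sqrt{194}$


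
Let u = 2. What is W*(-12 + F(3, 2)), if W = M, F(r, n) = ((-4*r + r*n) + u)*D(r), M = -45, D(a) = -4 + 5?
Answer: 720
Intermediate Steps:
D(a) = 1
F(r, n) = 2 - 4*r + n*r (F(r, n) = ((-4*r + r*n) + 2)*1 = ((-4*r + n*r) + 2)*1 = (2 - 4*r + n*r)*1 = 2 - 4*r + n*r)
W = -45
W*(-12 + F(3, 2)) = -45*(-12 + (2 - 4*3 + 2*3)) = -45*(-12 + (2 - 12 + 6)) = -45*(-12 - 4) = -45*(-16) = 720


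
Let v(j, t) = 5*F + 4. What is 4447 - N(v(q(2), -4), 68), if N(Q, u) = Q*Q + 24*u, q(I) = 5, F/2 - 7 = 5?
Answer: -12561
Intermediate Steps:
F = 24 (F = 14 + 2*5 = 14 + 10 = 24)
v(j, t) = 124 (v(j, t) = 5*24 + 4 = 120 + 4 = 124)
N(Q, u) = Q² + 24*u
4447 - N(v(q(2), -4), 68) = 4447 - (124² + 24*68) = 4447 - (15376 + 1632) = 4447 - 1*17008 = 4447 - 17008 = -12561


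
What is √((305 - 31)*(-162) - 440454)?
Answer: I*√484842 ≈ 696.31*I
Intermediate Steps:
√((305 - 31)*(-162) - 440454) = √(274*(-162) - 440454) = √(-44388 - 440454) = √(-484842) = I*√484842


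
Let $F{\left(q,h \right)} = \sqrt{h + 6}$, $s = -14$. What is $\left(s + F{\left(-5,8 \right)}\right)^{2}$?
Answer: $\left(14 - \sqrt{14}\right)^{2} \approx 105.23$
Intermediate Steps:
$F{\left(q,h \right)} = \sqrt{6 + h}$
$\left(s + F{\left(-5,8 \right)}\right)^{2} = \left(-14 + \sqrt{6 + 8}\right)^{2} = \left(-14 + \sqrt{14}\right)^{2}$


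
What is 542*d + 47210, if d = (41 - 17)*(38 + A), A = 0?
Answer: 541514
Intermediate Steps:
d = 912 (d = (41 - 17)*(38 + 0) = 24*38 = 912)
542*d + 47210 = 542*912 + 47210 = 494304 + 47210 = 541514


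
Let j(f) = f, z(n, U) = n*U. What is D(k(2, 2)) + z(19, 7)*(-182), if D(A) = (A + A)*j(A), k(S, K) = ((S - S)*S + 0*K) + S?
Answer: -24198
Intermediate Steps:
z(n, U) = U*n
k(S, K) = S (k(S, K) = (0*S + 0) + S = (0 + 0) + S = 0 + S = S)
D(A) = 2*A**2 (D(A) = (A + A)*A = (2*A)*A = 2*A**2)
D(k(2, 2)) + z(19, 7)*(-182) = 2*2**2 + (7*19)*(-182) = 2*4 + 133*(-182) = 8 - 24206 = -24198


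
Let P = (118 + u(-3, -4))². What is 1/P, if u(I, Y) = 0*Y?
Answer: 1/13924 ≈ 7.1818e-5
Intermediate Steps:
u(I, Y) = 0
P = 13924 (P = (118 + 0)² = 118² = 13924)
1/P = 1/13924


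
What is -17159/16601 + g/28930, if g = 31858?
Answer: 16232394/240133465 ≈ 0.067597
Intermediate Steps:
-17159/16601 + g/28930 = -17159/16601 + 31858/28930 = -17159*1/16601 + 31858*(1/28930) = -17159/16601 + 15929/14465 = 16232394/240133465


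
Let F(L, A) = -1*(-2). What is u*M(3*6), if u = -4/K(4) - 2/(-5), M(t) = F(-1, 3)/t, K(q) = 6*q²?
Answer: 43/1080 ≈ 0.039815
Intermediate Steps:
F(L, A) = 2
M(t) = 2/t
u = 43/120 (u = -4/(6*4²) - 2/(-5) = -4/(6*16) - 2*(-⅕) = -4/96 + ⅖ = -4*1/96 + ⅖ = -1/24 + ⅖ = 43/120 ≈ 0.35833)
u*M(3*6) = 43*(2/((3*6)))/120 = 43*(2/18)/120 = 43*(2*(1/18))/120 = (43/120)*(⅑) = 43/1080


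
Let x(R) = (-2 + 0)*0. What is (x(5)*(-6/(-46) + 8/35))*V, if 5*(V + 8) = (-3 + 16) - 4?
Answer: 0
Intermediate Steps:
x(R) = 0 (x(R) = -2*0 = 0)
V = -31/5 (V = -8 + ((-3 + 16) - 4)/5 = -8 + (13 - 4)/5 = -8 + (⅕)*9 = -8 + 9/5 = -31/5 ≈ -6.2000)
(x(5)*(-6/(-46) + 8/35))*V = (0*(-6/(-46) + 8/35))*(-31/5) = (0*(-6*(-1/46) + 8*(1/35)))*(-31/5) = (0*(3/23 + 8/35))*(-31/5) = (0*(289/805))*(-31/5) = 0*(-31/5) = 0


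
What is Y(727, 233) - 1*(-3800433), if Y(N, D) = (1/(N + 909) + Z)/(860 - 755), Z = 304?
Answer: 130567775617/34356 ≈ 3.8004e+6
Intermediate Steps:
Y(N, D) = 304/105 + 1/(105*(909 + N)) (Y(N, D) = (1/(N + 909) + 304)/(860 - 755) = (1/(909 + N) + 304)/105 = (304 + 1/(909 + N))*(1/105) = 304/105 + 1/(105*(909 + N)))
Y(727, 233) - 1*(-3800433) = (276337 + 304*727)/(105*(909 + 727)) - 1*(-3800433) = (1/105)*(276337 + 221008)/1636 + 3800433 = (1/105)*(1/1636)*497345 + 3800433 = 99469/34356 + 3800433 = 130567775617/34356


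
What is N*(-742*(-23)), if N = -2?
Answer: -34132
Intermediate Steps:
N*(-742*(-23)) = -(-1484)*(-23) = -2*17066 = -34132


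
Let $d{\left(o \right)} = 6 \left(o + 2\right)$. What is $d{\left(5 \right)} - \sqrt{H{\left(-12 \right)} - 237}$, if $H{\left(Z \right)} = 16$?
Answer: $42 - i \sqrt{221} \approx 42.0 - 14.866 i$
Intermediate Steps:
$d{\left(o \right)} = 12 + 6 o$ ($d{\left(o \right)} = 6 \left(2 + o\right) = 12 + 6 o$)
$d{\left(5 \right)} - \sqrt{H{\left(-12 \right)} - 237} = \left(12 + 6 \cdot 5\right) - \sqrt{16 - 237} = \left(12 + 30\right) - \sqrt{-221} = 42 - i \sqrt{221}$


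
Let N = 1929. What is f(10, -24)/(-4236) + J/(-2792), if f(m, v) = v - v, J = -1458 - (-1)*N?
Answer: -471/2792 ≈ -0.16870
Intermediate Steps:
J = 471 (J = -1458 - (-1)*1929 = -1458 - 1*(-1929) = -1458 + 1929 = 471)
f(m, v) = 0
f(10, -24)/(-4236) + J/(-2792) = 0/(-4236) + 471/(-2792) = 0*(-1/4236) + 471*(-1/2792) = 0 - 471/2792 = -471/2792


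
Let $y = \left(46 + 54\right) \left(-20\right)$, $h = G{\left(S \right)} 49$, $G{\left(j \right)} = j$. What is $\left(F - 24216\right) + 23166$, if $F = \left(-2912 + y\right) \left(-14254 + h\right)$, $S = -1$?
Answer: $70255286$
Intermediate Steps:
$h = -49$ ($h = \left(-1\right) 49 = -49$)
$y = -2000$ ($y = 100 \left(-20\right) = -2000$)
$F = 70256336$ ($F = \left(-2912 - 2000\right) \left(-14254 - 49\right) = \left(-4912\right) \left(-14303\right) = 70256336$)
$\left(F - 24216\right) + 23166 = \left(70256336 - 24216\right) + 23166 = 70232120 + 23166 = 70255286$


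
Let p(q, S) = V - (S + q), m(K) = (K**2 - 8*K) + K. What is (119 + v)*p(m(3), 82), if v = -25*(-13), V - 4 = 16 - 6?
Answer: -24864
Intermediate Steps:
V = 14 (V = 4 + (16 - 6) = 4 + 10 = 14)
v = 325
m(K) = K**2 - 7*K
p(q, S) = 14 - S - q (p(q, S) = 14 - (S + q) = 14 + (-S - q) = 14 - S - q)
(119 + v)*p(m(3), 82) = (119 + 325)*(14 - 1*82 - 3*(-7 + 3)) = 444*(14 - 82 - 3*(-4)) = 444*(14 - 82 - 1*(-12)) = 444*(14 - 82 + 12) = 444*(-56) = -24864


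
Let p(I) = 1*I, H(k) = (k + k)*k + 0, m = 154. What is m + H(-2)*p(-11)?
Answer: 66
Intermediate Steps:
H(k) = 2*k² (H(k) = (2*k)*k + 0 = 2*k² + 0 = 2*k²)
p(I) = I
m + H(-2)*p(-11) = 154 + (2*(-2)²)*(-11) = 154 + (2*4)*(-11) = 154 + 8*(-11) = 154 - 88 = 66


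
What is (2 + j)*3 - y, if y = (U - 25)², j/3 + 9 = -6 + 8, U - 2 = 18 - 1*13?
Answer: -381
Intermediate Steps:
U = 7 (U = 2 + (18 - 1*13) = 2 + (18 - 13) = 2 + 5 = 7)
j = -21 (j = -27 + 3*(-6 + 8) = -27 + 3*2 = -27 + 6 = -21)
y = 324 (y = (7 - 25)² = (-18)² = 324)
(2 + j)*3 - y = (2 - 21)*3 - 1*324 = -19*3 - 324 = -57 - 324 = -381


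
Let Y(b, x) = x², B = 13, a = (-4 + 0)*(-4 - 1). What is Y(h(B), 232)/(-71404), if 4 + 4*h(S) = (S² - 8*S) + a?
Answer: -13456/17851 ≈ -0.75380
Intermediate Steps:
a = 20 (a = -4*(-5) = 20)
h(S) = 4 - 2*S + S²/4 (h(S) = -1 + ((S² - 8*S) + 20)/4 = -1 + (20 + S² - 8*S)/4 = -1 + (5 - 2*S + S²/4) = 4 - 2*S + S²/4)
Y(h(B), 232)/(-71404) = 232²/(-71404) = 53824*(-1/71404) = -13456/17851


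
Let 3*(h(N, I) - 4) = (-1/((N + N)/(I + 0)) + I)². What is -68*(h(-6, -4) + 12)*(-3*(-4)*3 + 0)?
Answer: -163472/3 ≈ -54491.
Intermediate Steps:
h(N, I) = 4 + (I - I/(2*N))²/3 (h(N, I) = 4 + (-1/((N + N)/(I + 0)) + I)²/3 = 4 + (-1/((2*N)/I) + I)²/3 = 4 + (-1/(2*N/I) + I)²/3 = 4 + (-I/(2*N) + I)²/3 = 4 + (I - I/(2*N))²/3)
-68*(h(-6, -4) + 12)*(-3*(-4)*3 + 0) = -68*((4 + (1/12)*(-4)²*(-1 + 2*(-6))²/(-6)²) + 12)*(-3*(-4)*3 + 0) = -68*((4 + (1/12)*16*(1/36)*(-1 - 12)²) + 12)*(12*3 + 0) = -68*((4 + (1/12)*16*(1/36)*(-13)²) + 12)*(36 + 0) = -68*((4 + (1/12)*16*(1/36)*169) + 12)*36 = -68*((4 + 169/27) + 12)*36 = -68*(277/27 + 12)*36 = -40868*36/27 = -68*2404/3 = -163472/3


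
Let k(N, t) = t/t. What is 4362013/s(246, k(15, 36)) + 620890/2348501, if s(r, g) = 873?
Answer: 10244733929483/2050241373 ≈ 4996.8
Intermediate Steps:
k(N, t) = 1
4362013/s(246, k(15, 36)) + 620890/2348501 = 4362013/873 + 620890/2348501 = 10244733929483/2050241373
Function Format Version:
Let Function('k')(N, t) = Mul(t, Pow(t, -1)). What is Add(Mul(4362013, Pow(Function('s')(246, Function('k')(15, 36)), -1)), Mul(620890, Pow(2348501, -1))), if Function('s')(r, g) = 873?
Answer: Rational(10244733929483, 2050241373) ≈ 4996.8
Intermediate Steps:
Function('k')(N, t) = 1
Add(Mul(4362013, Pow(Function('s')(246, Function('k')(15, 36)), -1)), Mul(620890, Pow(2348501, -1))) = Add(Mul(4362013, Pow(873, -1)), Mul(620890, Pow(2348501, -1))) = Add(Mul(4362013, Rational(1, 873)), Mul(620890, Rational(1, 2348501))) = Add(Rational(4362013, 873), Rational(620890, 2348501)) = Rational(10244733929483, 2050241373)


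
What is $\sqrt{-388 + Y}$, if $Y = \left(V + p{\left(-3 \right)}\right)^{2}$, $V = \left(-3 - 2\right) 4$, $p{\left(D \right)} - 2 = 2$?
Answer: $2 i \sqrt{33} \approx 11.489 i$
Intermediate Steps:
$p{\left(D \right)} = 4$ ($p{\left(D \right)} = 2 + 2 = 4$)
$V = -20$ ($V = \left(-5\right) 4 = -20$)
$Y = 256$ ($Y = \left(-20 + 4\right)^{2} = \left(-16\right)^{2} = 256$)
$\sqrt{-388 + Y} = \sqrt{-388 + 256} = \sqrt{-132} = 2 i \sqrt{33}$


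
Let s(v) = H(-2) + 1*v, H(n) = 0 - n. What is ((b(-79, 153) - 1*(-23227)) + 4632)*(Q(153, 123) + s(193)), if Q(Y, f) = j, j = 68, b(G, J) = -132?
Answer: 7292201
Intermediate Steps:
Q(Y, f) = 68
H(n) = -n
s(v) = 2 + v (s(v) = -1*(-2) + 1*v = 2 + v)
((b(-79, 153) - 1*(-23227)) + 4632)*(Q(153, 123) + s(193)) = ((-132 - 1*(-23227)) + 4632)*(68 + (2 + 193)) = ((-132 + 23227) + 4632)*(68 + 195) = (23095 + 4632)*263 = 27727*263 = 7292201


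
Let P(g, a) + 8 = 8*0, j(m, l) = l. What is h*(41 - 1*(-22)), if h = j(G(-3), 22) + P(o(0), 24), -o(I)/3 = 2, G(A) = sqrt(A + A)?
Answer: 882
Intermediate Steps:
G(A) = sqrt(2)*sqrt(A) (G(A) = sqrt(2*A) = sqrt(2)*sqrt(A))
o(I) = -6 (o(I) = -3*2 = -6)
P(g, a) = -8 (P(g, a) = -8 + 8*0 = -8 + 0 = -8)
h = 14 (h = 22 - 8 = 14)
h*(41 - 1*(-22)) = 14*(41 - 1*(-22)) = 14*(41 + 22) = 14*63 = 882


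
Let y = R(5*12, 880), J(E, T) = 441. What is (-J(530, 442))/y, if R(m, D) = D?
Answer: -441/880 ≈ -0.50114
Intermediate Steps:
y = 880
(-J(530, 442))/y = -1*441/880 = -441*1/880 = -441/880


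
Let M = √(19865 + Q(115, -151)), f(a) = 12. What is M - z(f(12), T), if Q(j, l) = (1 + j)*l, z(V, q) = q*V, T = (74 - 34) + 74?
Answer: -1368 + 9*√29 ≈ -1319.5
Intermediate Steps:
T = 114 (T = 40 + 74 = 114)
z(V, q) = V*q
Q(j, l) = l*(1 + j)
M = 9*√29 (M = √(19865 - 151*(1 + 115)) = √(19865 - 151*116) = √(19865 - 17516) = √2349 = 9*√29 ≈ 48.466)
M - z(f(12), T) = 9*√29 - 12*114 = 9*√29 - 1*1368 = 9*√29 - 1368 = -1368 + 9*√29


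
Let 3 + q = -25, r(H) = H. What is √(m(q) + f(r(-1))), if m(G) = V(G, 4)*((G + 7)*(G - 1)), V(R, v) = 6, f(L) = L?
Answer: √3653 ≈ 60.440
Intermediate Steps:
q = -28 (q = -3 - 25 = -28)
m(G) = 6*(-1 + G)*(7 + G) (m(G) = 6*((G + 7)*(G - 1)) = 6*((7 + G)*(-1 + G)) = 6*((-1 + G)*(7 + G)) = 6*(-1 + G)*(7 + G))
√(m(q) + f(r(-1))) = √((-42 + 6*(-28)² + 36*(-28)) - 1) = √((-42 + 6*784 - 1008) - 1) = √((-42 + 4704 - 1008) - 1) = √(3654 - 1) = √3653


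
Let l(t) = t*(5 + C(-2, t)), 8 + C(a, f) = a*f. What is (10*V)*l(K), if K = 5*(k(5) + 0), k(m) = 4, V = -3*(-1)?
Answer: -25800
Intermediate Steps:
V = 3
C(a, f) = -8 + a*f
K = 20 (K = 5*(4 + 0) = 5*4 = 20)
l(t) = t*(-3 - 2*t) (l(t) = t*(5 + (-8 - 2*t)) = t*(-3 - 2*t))
(10*V)*l(K) = (10*3)*(-1*20*(3 + 2*20)) = 30*(-1*20*(3 + 40)) = 30*(-1*20*43) = 30*(-860) = -25800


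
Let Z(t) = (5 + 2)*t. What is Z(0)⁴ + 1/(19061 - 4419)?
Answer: 1/14642 ≈ 6.8297e-5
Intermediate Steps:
Z(t) = 7*t
Z(0)⁴ + 1/(19061 - 4419) = (7*0)⁴ + 1/(19061 - 4419) = 0⁴ + 1/14642 = 0 + 1/14642 = 1/14642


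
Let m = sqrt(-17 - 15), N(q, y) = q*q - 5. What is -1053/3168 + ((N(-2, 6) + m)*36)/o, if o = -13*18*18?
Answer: -13337/41184 - 4*I*sqrt(2)/117 ≈ -0.32384 - 0.048349*I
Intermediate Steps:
N(q, y) = -5 + q**2 (N(q, y) = q**2 - 5 = -5 + q**2)
m = 4*I*sqrt(2) (m = sqrt(-32) = 4*I*sqrt(2) ≈ 5.6569*I)
o = -4212 (o = -234*18 = -4212)
-1053/3168 + ((N(-2, 6) + m)*36)/o = -1053/3168 + (((-5 + (-2)**2) + 4*I*sqrt(2))*36)/(-4212) = -1053*1/3168 + (((-5 + 4) + 4*I*sqrt(2))*36)*(-1/4212) = -117/352 + ((-1 + 4*I*sqrt(2))*36)*(-1/4212) = -117/352 + (-36 + 144*I*sqrt(2))*(-1/4212) = -117/352 + (1/117 - 4*I*sqrt(2)/117) = -13337/41184 - 4*I*sqrt(2)/117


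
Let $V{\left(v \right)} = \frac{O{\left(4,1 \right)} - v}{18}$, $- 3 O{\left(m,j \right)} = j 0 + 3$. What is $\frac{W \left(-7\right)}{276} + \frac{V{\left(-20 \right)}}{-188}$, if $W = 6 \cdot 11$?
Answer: $- \frac{130721}{77832} \approx -1.6795$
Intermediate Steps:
$O{\left(m,j \right)} = -1$ ($O{\left(m,j \right)} = - \frac{j 0 + 3}{3} = - \frac{0 + 3}{3} = \left(- \frac{1}{3}\right) 3 = -1$)
$W = 66$
$V{\left(v \right)} = - \frac{1}{18} - \frac{v}{18}$ ($V{\left(v \right)} = \frac{-1 - v}{18} = \left(-1 - v\right) \frac{1}{18} = - \frac{1}{18} - \frac{v}{18}$)
$\frac{W \left(-7\right)}{276} + \frac{V{\left(-20 \right)}}{-188} = \frac{66 \left(-7\right)}{276} + \frac{- \frac{1}{18} - - \frac{10}{9}}{-188} = \left(-462\right) \frac{1}{276} + \left(- \frac{1}{18} + \frac{10}{9}\right) \left(- \frac{1}{188}\right) = - \frac{77}{46} + \frac{19}{18} \left(- \frac{1}{188}\right) = - \frac{77}{46} - \frac{19}{3384} = - \frac{130721}{77832}$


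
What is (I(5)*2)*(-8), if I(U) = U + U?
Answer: -160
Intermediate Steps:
I(U) = 2*U
(I(5)*2)*(-8) = ((2*5)*2)*(-8) = (10*2)*(-8) = 20*(-8) = -160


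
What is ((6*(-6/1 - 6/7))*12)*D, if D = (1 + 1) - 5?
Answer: 10368/7 ≈ 1481.1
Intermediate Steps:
D = -3 (D = 2 - 5 = -3)
((6*(-6/1 - 6/7))*12)*D = ((6*(-6/1 - 6/7))*12)*(-3) = ((6*(-6*1 - 6*⅐))*12)*(-3) = ((6*(-6 - 6/7))*12)*(-3) = ((6*(-48/7))*12)*(-3) = -288/7*12*(-3) = -3456/7*(-3) = 10368/7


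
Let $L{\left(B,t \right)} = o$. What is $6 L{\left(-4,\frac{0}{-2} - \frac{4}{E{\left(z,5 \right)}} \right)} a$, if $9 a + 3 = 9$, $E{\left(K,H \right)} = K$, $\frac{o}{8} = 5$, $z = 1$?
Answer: $160$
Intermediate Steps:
$o = 40$ ($o = 8 \cdot 5 = 40$)
$L{\left(B,t \right)} = 40$
$a = \frac{2}{3}$ ($a = - \frac{1}{3} + \frac{1}{9} \cdot 9 = - \frac{1}{3} + 1 = \frac{2}{3} \approx 0.66667$)
$6 L{\left(-4,\frac{0}{-2} - \frac{4}{E{\left(z,5 \right)}} \right)} a = 6 \cdot 40 \cdot \frac{2}{3} = 240 \cdot \frac{2}{3} = 160$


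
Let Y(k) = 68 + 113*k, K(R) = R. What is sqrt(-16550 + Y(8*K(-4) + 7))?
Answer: I*sqrt(19307) ≈ 138.95*I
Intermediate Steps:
sqrt(-16550 + Y(8*K(-4) + 7)) = sqrt(-16550 + (68 + 113*(8*(-4) + 7))) = sqrt(-16550 + (68 + 113*(-32 + 7))) = sqrt(-16550 + (68 + 113*(-25))) = sqrt(-16550 + (68 - 2825)) = sqrt(-16550 - 2757) = sqrt(-19307) = I*sqrt(19307)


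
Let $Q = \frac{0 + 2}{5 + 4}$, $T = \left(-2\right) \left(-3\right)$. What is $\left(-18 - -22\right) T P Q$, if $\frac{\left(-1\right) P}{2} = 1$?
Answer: $- \frac{32}{3} \approx -10.667$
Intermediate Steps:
$P = -2$ ($P = \left(-2\right) 1 = -2$)
$T = 6$
$Q = \frac{2}{9} \approx 0.22222$
$\left(-18 - -22\right) T P Q = \left(-18 - -22\right) 6 \left(\left(-2\right) \frac{2}{9}\right) = \left(-18 + 22\right) 6 \left(- \frac{4}{9}\right) = 4 \cdot 6 \left(- \frac{4}{9}\right) = 24 \left(- \frac{4}{9}\right) = - \frac{32}{3}$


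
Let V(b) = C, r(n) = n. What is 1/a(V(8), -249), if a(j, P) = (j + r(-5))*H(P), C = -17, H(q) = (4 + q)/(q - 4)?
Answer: -23/490 ≈ -0.046939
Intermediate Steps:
H(q) = (4 + q)/(-4 + q)
V(b) = -17
a(j, P) = (-5 + j)*(4 + P)/(-4 + P) (a(j, P) = (j - 5)*((4 + P)/(-4 + P)) = (-5 + j)*((4 + P)/(-4 + P)) = (-5 + j)*(4 + P)/(-4 + P))
1/a(V(8), -249) = 1/((-5 - 17)*(4 - 249)/(-4 - 249)) = 1/(-22*(-245)/(-253)) = 1/(-1/253*(-22)*(-245)) = 1/(-490/23) = -23/490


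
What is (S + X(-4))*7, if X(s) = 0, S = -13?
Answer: -91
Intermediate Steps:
(S + X(-4))*7 = (-13 + 0)*7 = -13*7 = -91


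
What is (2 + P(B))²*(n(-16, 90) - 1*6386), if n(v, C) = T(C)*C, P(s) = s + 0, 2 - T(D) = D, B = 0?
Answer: -57224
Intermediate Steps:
T(D) = 2 - D
P(s) = s
n(v, C) = C*(2 - C) (n(v, C) = (2 - C)*C = C*(2 - C))
(2 + P(B))²*(n(-16, 90) - 1*6386) = (2 + 0)²*(90*(2 - 1*90) - 1*6386) = 2²*(90*(2 - 90) - 6386) = 4*(90*(-88) - 6386) = 4*(-7920 - 6386) = 4*(-14306) = -57224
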